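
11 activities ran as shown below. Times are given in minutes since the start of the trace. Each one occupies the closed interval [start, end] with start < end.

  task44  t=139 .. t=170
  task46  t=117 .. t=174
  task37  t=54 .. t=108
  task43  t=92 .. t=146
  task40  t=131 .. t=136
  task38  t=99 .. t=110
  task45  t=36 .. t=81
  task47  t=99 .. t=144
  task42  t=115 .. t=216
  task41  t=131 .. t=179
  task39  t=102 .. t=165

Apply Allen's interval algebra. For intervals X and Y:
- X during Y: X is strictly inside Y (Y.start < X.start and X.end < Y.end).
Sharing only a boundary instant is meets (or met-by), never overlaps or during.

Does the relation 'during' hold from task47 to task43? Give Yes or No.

Yes

task47 = [t=99, t=144], task43 = [t=92, t=146].
Actual relation of task47 to task43: during.
Asked whether 'during' holds → Yes.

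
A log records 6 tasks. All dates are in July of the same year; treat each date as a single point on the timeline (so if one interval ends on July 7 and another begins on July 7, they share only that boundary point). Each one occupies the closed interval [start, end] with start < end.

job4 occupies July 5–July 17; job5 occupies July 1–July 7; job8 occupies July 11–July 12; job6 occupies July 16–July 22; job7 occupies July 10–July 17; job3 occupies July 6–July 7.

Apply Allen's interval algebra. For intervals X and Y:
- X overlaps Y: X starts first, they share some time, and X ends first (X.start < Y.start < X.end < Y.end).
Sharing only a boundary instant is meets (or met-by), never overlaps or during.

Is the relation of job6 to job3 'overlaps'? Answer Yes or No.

No

job6 = [July 16, July 22], job3 = [July 6, July 7].
Actual relation of job6 to job3: after.
Asked whether 'overlaps' holds → No.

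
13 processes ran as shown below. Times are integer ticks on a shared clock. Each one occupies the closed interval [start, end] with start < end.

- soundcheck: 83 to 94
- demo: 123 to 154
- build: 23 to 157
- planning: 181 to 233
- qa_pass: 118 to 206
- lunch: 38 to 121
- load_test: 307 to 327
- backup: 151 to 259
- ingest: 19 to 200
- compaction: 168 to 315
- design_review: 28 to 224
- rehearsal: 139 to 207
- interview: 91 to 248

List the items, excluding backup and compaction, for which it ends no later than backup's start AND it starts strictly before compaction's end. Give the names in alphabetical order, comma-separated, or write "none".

lunch, soundcheck

Conditions: its end is no later than backup's start (X.end <= 151) AND its start is strictly before compaction's end (X.start < 315).
build: end 157 <= 151? ✗; start 23 < 315? ✓ → no.
demo: end 154 <= 151? ✗; start 123 < 315? ✓ → no.
design_review: end 224 <= 151? ✗; start 28 < 315? ✓ → no.
ingest: end 200 <= 151? ✗; start 19 < 315? ✓ → no.
interview: end 248 <= 151? ✗; start 91 < 315? ✓ → no.
load_test: end 327 <= 151? ✗; start 307 < 315? ✓ → no.
lunch: end 121 <= 151? ✓; start 38 < 315? ✓ → yes.
planning: end 233 <= 151? ✗; start 181 < 315? ✓ → no.
qa_pass: end 206 <= 151? ✗; start 118 < 315? ✓ → no.
rehearsal: end 207 <= 151? ✗; start 139 < 315? ✓ → no.
soundcheck: end 94 <= 151? ✓; start 83 < 315? ✓ → yes.
Result: lunch, soundcheck.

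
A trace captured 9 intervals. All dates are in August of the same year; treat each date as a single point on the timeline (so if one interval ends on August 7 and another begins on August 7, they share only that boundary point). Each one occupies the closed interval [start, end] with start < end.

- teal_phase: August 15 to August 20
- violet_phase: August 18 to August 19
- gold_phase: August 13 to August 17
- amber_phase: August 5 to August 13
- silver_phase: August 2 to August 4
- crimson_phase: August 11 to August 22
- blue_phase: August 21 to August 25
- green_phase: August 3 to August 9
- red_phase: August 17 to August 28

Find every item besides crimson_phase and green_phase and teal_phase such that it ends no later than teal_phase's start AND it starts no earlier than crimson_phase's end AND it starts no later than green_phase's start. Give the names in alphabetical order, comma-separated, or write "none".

Conditions: its end is no later than teal_phase's start (X.end <= August 15) AND its start is no earlier than crimson_phase's end (X.start >= August 22) AND its start is no later than green_phase's start (X.start <= August 3).
amber_phase: end August 13 <= August 15? ✓; start August 5 >= August 22? ✗; start August 5 <= August 3? ✗ → no.
blue_phase: end August 25 <= August 15? ✗; start August 21 >= August 22? ✗; start August 21 <= August 3? ✗ → no.
gold_phase: end August 17 <= August 15? ✗; start August 13 >= August 22? ✗; start August 13 <= August 3? ✗ → no.
red_phase: end August 28 <= August 15? ✗; start August 17 >= August 22? ✗; start August 17 <= August 3? ✗ → no.
silver_phase: end August 4 <= August 15? ✓; start August 2 >= August 22? ✗; start August 2 <= August 3? ✓ → no.
violet_phase: end August 19 <= August 15? ✗; start August 18 >= August 22? ✗; start August 18 <= August 3? ✗ → no.
Result: none.

none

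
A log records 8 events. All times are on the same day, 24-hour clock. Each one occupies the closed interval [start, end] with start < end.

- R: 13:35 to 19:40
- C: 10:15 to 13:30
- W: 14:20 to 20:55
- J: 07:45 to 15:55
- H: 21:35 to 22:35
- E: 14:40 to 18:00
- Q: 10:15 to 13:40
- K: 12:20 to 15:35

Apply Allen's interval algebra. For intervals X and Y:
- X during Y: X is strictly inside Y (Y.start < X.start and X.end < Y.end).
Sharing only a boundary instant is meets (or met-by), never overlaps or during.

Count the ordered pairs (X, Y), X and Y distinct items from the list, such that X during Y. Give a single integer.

5

Checking all 56 ordered pairs for relation 'during'; matching pairs in alphabetical order:
(C, J): C during J ✓
(E, R): E during R ✓
(E, W): E during W ✓
(K, J): K during J ✓
(Q, J): Q during J ✓
Count: 5.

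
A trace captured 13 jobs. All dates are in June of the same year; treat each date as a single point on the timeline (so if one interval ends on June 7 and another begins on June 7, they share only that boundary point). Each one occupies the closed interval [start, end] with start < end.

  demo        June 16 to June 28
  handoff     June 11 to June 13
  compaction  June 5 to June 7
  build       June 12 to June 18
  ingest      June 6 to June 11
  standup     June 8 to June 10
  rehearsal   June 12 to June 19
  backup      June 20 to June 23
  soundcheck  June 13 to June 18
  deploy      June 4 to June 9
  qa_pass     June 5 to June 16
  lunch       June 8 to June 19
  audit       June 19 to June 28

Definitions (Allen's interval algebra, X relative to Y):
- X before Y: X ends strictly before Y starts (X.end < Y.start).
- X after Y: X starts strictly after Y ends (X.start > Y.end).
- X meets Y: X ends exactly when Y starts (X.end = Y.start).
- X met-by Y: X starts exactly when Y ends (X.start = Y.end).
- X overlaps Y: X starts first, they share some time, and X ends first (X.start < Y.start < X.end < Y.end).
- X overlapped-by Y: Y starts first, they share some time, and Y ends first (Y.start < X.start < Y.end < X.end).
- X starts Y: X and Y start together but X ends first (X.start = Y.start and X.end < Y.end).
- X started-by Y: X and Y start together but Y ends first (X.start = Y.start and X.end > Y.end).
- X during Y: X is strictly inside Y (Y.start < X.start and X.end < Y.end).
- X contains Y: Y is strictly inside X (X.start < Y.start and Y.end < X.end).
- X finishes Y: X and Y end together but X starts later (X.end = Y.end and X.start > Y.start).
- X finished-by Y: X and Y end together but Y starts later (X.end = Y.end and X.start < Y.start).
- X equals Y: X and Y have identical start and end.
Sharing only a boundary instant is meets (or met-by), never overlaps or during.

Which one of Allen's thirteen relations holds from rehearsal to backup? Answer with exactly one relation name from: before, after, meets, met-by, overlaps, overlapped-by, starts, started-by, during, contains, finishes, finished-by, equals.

before

rehearsal = [June 12, June 19]; backup = [June 20, June 23].
Compare endpoints: rehearsal.start < backup.start, rehearsal.start < backup.end, rehearsal.end < backup.start, rehearsal.end < backup.end.
That pattern is 'before'.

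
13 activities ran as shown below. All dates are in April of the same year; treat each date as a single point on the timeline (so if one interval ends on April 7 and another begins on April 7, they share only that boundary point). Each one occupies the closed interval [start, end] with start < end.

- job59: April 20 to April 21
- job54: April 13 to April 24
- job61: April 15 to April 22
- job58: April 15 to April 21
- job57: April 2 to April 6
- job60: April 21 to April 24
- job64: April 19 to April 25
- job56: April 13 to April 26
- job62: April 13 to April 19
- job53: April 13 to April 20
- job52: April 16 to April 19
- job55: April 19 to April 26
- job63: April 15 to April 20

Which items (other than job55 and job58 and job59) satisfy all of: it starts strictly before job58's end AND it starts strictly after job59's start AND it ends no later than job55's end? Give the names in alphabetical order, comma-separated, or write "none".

none

Conditions: its start is strictly before job58's end (X.start < April 21) AND its start is strictly after job59's start (X.start > April 20) AND its end is no later than job55's end (X.end <= April 26).
job52: start April 16 < April 21? ✓; start April 16 > April 20? ✗; end April 19 <= April 26? ✓ → no.
job53: start April 13 < April 21? ✓; start April 13 > April 20? ✗; end April 20 <= April 26? ✓ → no.
job54: start April 13 < April 21? ✓; start April 13 > April 20? ✗; end April 24 <= April 26? ✓ → no.
job56: start April 13 < April 21? ✓; start April 13 > April 20? ✗; end April 26 <= April 26? ✓ → no.
job57: start April 2 < April 21? ✓; start April 2 > April 20? ✗; end April 6 <= April 26? ✓ → no.
job60: start April 21 < April 21? ✗; start April 21 > April 20? ✓; end April 24 <= April 26? ✓ → no.
job61: start April 15 < April 21? ✓; start April 15 > April 20? ✗; end April 22 <= April 26? ✓ → no.
job62: start April 13 < April 21? ✓; start April 13 > April 20? ✗; end April 19 <= April 26? ✓ → no.
job63: start April 15 < April 21? ✓; start April 15 > April 20? ✗; end April 20 <= April 26? ✓ → no.
job64: start April 19 < April 21? ✓; start April 19 > April 20? ✗; end April 25 <= April 26? ✓ → no.
Result: none.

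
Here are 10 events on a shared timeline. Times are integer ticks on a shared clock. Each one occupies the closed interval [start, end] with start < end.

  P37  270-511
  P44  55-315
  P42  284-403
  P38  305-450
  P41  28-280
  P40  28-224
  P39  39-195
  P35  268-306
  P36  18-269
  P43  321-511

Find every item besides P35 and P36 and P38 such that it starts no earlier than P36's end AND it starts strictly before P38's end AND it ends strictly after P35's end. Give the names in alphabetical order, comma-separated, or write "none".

Conditions: its start is no earlier than P36's end (X.start >= 269) AND its start is strictly before P38's end (X.start < 450) AND its end is strictly after P35's end (X.end > 306).
P37: start 270 >= 269? ✓; start 270 < 450? ✓; end 511 > 306? ✓ → yes.
P39: start 39 >= 269? ✗; start 39 < 450? ✓; end 195 > 306? ✗ → no.
P40: start 28 >= 269? ✗; start 28 < 450? ✓; end 224 > 306? ✗ → no.
P41: start 28 >= 269? ✗; start 28 < 450? ✓; end 280 > 306? ✗ → no.
P42: start 284 >= 269? ✓; start 284 < 450? ✓; end 403 > 306? ✓ → yes.
P43: start 321 >= 269? ✓; start 321 < 450? ✓; end 511 > 306? ✓ → yes.
P44: start 55 >= 269? ✗; start 55 < 450? ✓; end 315 > 306? ✓ → no.
Result: P37, P42, P43.

P37, P42, P43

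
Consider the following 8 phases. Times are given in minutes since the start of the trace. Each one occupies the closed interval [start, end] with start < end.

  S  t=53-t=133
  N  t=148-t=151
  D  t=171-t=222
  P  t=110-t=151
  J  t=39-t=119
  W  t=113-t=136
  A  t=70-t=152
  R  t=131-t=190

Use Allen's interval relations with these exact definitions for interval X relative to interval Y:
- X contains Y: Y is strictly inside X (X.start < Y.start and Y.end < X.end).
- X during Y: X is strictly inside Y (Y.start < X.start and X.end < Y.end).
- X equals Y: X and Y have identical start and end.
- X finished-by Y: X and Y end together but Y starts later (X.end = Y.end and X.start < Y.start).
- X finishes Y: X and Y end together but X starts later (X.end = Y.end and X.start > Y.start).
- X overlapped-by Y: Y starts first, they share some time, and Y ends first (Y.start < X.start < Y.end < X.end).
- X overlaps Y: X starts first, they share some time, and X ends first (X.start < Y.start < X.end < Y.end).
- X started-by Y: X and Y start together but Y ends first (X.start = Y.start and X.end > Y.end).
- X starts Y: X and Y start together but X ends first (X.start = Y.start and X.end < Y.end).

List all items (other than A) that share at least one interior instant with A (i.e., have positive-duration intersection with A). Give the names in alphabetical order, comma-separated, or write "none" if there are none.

J, N, P, R, S, W

Target A = [t=70, t=152].
D [t=171, t=222] → after → no.
J [t=39, t=119] → overlaps → yes.
N [t=148, t=151] → during → yes.
P [t=110, t=151] → during → yes.
R [t=131, t=190] → overlapped-by → yes.
S [t=53, t=133] → overlaps → yes.
W [t=113, t=136] → during → yes.
Result: J, N, P, R, S, W.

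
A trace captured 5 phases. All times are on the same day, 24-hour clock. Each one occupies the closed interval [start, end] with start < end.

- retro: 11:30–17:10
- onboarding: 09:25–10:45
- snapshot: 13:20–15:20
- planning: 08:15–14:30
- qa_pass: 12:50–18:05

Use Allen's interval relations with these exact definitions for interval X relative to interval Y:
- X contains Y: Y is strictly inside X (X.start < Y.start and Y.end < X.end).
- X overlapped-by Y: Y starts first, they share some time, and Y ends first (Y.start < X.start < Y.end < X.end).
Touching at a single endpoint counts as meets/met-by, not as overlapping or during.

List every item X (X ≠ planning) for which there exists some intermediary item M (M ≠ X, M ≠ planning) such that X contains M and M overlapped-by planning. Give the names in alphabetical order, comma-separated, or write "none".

qa_pass, retro

Target planning = [08:15, 14:30].
Intermediaries M with M overlapped-by planning: qa_pass, retro, snapshot.
Via qa_pass — items with X contains qa_pass: none.
Via retro — items with X contains retro: none.
Via snapshot — items with X contains snapshot: qa_pass, retro.
Union: qa_pass, retro.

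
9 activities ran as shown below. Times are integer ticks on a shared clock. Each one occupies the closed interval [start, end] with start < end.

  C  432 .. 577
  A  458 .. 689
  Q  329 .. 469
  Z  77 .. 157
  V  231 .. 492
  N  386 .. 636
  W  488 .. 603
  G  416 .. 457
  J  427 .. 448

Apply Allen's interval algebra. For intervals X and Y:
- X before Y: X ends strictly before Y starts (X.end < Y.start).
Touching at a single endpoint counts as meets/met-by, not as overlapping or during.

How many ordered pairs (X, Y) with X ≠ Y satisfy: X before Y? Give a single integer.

Checking all 72 ordered pairs for relation 'before'; matching pairs in alphabetical order:
(G, A): G before A ✓
(G, W): G before W ✓
(J, A): J before A ✓
(J, W): J before W ✓
(Q, W): Q before W ✓
(Z, A): Z before A ✓
(Z, C): Z before C ✓
(Z, G): Z before G ✓
(Z, J): Z before J ✓
(Z, N): Z before N ✓
(Z, Q): Z before Q ✓
(Z, V): Z before V ✓
(Z, W): Z before W ✓
Count: 13.

13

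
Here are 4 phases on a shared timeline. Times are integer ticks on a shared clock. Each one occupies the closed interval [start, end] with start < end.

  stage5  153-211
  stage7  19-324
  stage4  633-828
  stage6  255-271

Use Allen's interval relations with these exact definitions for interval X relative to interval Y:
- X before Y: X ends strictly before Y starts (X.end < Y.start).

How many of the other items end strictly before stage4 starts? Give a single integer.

Target stage4 = [633, 828].
stage5 [153, 211] → before → counts.
stage6 [255, 271] → before → counts.
stage7 [19, 324] → before → counts.
Total: 3.

3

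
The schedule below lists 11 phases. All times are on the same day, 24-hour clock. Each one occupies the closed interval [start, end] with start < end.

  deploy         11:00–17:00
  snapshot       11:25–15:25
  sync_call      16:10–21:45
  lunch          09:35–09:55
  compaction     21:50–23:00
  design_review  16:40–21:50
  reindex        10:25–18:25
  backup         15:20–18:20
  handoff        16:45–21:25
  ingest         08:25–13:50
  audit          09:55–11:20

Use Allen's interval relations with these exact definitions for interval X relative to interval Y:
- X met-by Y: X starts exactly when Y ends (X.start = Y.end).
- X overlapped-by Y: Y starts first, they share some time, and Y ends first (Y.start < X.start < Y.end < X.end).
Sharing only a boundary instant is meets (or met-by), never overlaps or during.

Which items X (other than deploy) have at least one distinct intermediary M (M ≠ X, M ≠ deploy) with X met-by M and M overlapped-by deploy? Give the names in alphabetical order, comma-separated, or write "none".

Target deploy = [11:00, 17:00].
Intermediaries M with M overlapped-by deploy: backup, design_review, handoff, sync_call.
Via backup — items with X met-by backup: none.
Via design_review — items with X met-by design_review: compaction.
Via handoff — items with X met-by handoff: none.
Via sync_call — items with X met-by sync_call: none.
Union: compaction.

compaction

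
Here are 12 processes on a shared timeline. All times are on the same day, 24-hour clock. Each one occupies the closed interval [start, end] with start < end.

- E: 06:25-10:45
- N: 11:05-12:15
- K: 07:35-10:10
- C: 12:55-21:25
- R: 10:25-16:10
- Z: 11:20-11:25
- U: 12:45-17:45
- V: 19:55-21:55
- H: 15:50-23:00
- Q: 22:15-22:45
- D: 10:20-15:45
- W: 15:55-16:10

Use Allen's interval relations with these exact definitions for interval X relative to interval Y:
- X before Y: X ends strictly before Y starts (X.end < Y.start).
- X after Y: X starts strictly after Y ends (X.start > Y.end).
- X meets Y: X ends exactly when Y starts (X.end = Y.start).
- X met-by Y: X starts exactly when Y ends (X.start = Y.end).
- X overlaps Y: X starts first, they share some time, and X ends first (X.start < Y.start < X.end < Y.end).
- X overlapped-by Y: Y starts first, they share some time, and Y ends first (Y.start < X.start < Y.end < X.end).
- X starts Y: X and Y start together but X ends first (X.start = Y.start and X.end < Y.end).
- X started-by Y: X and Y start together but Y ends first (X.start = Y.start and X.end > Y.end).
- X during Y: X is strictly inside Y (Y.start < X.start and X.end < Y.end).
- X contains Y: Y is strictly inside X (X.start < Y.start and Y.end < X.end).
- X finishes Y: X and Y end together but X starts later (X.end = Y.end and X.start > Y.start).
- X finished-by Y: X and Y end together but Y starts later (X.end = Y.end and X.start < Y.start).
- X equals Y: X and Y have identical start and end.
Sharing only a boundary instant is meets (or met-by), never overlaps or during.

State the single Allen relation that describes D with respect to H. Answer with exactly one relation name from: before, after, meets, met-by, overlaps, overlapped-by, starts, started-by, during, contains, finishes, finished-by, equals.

D = [10:20, 15:45]; H = [15:50, 23:00].
Compare endpoints: D.start < H.start, D.start < H.end, D.end < H.start, D.end < H.end.
That pattern is 'before'.

before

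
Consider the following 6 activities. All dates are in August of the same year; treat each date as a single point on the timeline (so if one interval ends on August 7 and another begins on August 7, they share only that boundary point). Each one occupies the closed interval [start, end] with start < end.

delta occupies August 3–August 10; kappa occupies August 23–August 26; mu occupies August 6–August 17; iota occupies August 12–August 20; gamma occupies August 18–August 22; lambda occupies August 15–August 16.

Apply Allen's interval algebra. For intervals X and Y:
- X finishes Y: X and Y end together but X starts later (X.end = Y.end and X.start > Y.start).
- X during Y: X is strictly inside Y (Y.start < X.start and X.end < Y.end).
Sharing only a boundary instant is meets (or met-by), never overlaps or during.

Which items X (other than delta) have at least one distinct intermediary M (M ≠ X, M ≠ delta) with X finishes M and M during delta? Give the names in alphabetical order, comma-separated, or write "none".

none

Target delta = [August 3, August 10].
Intermediaries M with M during delta: none.
Union: none.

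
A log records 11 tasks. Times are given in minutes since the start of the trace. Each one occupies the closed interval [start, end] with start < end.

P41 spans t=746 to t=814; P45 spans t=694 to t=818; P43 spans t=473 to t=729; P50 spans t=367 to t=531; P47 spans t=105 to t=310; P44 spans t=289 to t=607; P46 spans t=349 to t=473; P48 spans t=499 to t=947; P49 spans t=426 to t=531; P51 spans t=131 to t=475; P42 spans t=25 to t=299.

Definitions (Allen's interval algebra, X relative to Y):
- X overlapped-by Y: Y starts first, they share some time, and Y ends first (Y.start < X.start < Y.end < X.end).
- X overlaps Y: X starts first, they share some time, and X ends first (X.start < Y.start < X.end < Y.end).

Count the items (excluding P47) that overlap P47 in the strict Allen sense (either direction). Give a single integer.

Target P47 = [t=105, t=310].
P41 [t=746, t=814] → after → no.
P42 [t=25, t=299] → overlaps → counts.
P43 [t=473, t=729] → after → no.
P44 [t=289, t=607] → overlapped-by → counts.
P45 [t=694, t=818] → after → no.
P46 [t=349, t=473] → after → no.
P48 [t=499, t=947] → after → no.
P49 [t=426, t=531] → after → no.
P50 [t=367, t=531] → after → no.
P51 [t=131, t=475] → overlapped-by → counts.
Total: 3.

3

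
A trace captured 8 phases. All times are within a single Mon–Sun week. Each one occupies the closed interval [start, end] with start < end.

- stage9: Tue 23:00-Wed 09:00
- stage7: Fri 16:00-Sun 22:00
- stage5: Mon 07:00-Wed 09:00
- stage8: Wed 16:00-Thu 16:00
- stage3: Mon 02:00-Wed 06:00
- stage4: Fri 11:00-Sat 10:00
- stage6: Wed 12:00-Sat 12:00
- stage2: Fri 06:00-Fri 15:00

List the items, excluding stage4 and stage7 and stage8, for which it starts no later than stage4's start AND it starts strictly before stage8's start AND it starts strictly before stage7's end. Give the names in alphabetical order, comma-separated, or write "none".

stage3, stage5, stage6, stage9

Conditions: its start is no later than stage4's start (X.start <= Fri 11:00) AND its start is strictly before stage8's start (X.start < Wed 16:00) AND its start is strictly before stage7's end (X.start < Sun 22:00).
stage2: start Fri 06:00 <= Fri 11:00? ✓; start Fri 06:00 < Wed 16:00? ✗; start Fri 06:00 < Sun 22:00? ✓ → no.
stage3: start Mon 02:00 <= Fri 11:00? ✓; start Mon 02:00 < Wed 16:00? ✓; start Mon 02:00 < Sun 22:00? ✓ → yes.
stage5: start Mon 07:00 <= Fri 11:00? ✓; start Mon 07:00 < Wed 16:00? ✓; start Mon 07:00 < Sun 22:00? ✓ → yes.
stage6: start Wed 12:00 <= Fri 11:00? ✓; start Wed 12:00 < Wed 16:00? ✓; start Wed 12:00 < Sun 22:00? ✓ → yes.
stage9: start Tue 23:00 <= Fri 11:00? ✓; start Tue 23:00 < Wed 16:00? ✓; start Tue 23:00 < Sun 22:00? ✓ → yes.
Result: stage3, stage5, stage6, stage9.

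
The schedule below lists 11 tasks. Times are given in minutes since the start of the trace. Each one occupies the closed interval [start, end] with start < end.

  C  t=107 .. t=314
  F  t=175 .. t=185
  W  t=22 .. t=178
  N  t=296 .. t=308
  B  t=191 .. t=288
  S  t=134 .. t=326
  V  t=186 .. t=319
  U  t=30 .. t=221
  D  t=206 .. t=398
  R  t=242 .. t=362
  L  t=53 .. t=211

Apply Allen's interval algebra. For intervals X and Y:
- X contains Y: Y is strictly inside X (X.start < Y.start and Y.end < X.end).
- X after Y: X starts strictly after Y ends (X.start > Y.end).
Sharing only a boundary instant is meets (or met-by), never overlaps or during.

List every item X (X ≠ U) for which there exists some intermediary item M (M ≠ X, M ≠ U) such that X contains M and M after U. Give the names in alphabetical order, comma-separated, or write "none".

C, D, R, S, V

Target U = [t=30, t=221].
Intermediaries M with M after U: N, R.
Via N — items with X contains N: C, D, R, S, V.
Via R — items with X contains R: D.
Union: C, D, R, S, V.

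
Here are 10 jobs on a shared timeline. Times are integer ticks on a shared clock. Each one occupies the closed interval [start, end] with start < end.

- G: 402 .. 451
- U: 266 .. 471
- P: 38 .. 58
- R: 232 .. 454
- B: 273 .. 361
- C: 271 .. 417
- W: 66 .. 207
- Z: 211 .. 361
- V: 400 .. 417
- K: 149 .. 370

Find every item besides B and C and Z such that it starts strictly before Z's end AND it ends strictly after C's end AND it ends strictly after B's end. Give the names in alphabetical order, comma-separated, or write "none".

R, U

Conditions: its start is strictly before Z's end (X.start < 361) AND its end is strictly after C's end (X.end > 417) AND its end is strictly after B's end (X.end > 361).
G: start 402 < 361? ✗; end 451 > 417? ✓; end 451 > 361? ✓ → no.
K: start 149 < 361? ✓; end 370 > 417? ✗; end 370 > 361? ✓ → no.
P: start 38 < 361? ✓; end 58 > 417? ✗; end 58 > 361? ✗ → no.
R: start 232 < 361? ✓; end 454 > 417? ✓; end 454 > 361? ✓ → yes.
U: start 266 < 361? ✓; end 471 > 417? ✓; end 471 > 361? ✓ → yes.
V: start 400 < 361? ✗; end 417 > 417? ✗; end 417 > 361? ✓ → no.
W: start 66 < 361? ✓; end 207 > 417? ✗; end 207 > 361? ✗ → no.
Result: R, U.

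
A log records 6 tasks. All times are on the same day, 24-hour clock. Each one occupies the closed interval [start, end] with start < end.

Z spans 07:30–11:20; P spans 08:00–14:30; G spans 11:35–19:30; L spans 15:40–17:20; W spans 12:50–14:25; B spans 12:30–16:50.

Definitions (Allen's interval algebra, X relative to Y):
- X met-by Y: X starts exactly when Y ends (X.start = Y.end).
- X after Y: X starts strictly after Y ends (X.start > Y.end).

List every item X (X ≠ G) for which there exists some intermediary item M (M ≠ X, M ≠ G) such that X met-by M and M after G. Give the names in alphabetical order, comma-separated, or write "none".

none

Target G = [11:35, 19:30].
Intermediaries M with M after G: none.
Union: none.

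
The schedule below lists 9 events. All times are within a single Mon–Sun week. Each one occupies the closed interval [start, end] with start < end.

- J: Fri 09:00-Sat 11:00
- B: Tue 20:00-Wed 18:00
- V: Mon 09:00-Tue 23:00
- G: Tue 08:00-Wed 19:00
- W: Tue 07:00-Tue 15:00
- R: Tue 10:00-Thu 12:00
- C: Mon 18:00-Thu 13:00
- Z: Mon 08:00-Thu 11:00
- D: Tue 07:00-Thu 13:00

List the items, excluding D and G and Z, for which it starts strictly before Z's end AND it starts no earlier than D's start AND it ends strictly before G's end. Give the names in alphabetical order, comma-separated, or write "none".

Conditions: its start is strictly before Z's end (X.start < Thu 11:00) AND its start is no earlier than D's start (X.start >= Tue 07:00) AND its end is strictly before G's end (X.end < Wed 19:00).
B: start Tue 20:00 < Thu 11:00? ✓; start Tue 20:00 >= Tue 07:00? ✓; end Wed 18:00 < Wed 19:00? ✓ → yes.
C: start Mon 18:00 < Thu 11:00? ✓; start Mon 18:00 >= Tue 07:00? ✗; end Thu 13:00 < Wed 19:00? ✗ → no.
J: start Fri 09:00 < Thu 11:00? ✗; start Fri 09:00 >= Tue 07:00? ✓; end Sat 11:00 < Wed 19:00? ✗ → no.
R: start Tue 10:00 < Thu 11:00? ✓; start Tue 10:00 >= Tue 07:00? ✓; end Thu 12:00 < Wed 19:00? ✗ → no.
V: start Mon 09:00 < Thu 11:00? ✓; start Mon 09:00 >= Tue 07:00? ✗; end Tue 23:00 < Wed 19:00? ✓ → no.
W: start Tue 07:00 < Thu 11:00? ✓; start Tue 07:00 >= Tue 07:00? ✓; end Tue 15:00 < Wed 19:00? ✓ → yes.
Result: B, W.

B, W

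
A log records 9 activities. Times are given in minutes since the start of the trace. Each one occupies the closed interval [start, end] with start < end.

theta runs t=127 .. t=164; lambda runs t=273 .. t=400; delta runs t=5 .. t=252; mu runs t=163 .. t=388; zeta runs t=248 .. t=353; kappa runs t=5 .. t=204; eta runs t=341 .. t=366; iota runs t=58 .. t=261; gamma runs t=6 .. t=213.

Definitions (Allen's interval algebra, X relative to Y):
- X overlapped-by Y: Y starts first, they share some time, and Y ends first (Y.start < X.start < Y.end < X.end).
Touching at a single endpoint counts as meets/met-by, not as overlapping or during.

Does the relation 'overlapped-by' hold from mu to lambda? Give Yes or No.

No

mu = [t=163, t=388], lambda = [t=273, t=400].
Actual relation of mu to lambda: overlaps.
Asked whether 'overlapped-by' holds → No.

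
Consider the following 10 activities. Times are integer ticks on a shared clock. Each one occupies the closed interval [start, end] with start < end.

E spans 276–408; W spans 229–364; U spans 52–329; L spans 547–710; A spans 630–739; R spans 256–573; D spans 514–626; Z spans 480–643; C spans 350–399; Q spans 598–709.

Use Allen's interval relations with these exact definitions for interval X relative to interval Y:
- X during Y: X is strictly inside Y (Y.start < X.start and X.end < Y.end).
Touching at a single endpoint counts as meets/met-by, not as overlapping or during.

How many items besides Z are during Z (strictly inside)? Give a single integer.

Target Z = [480, 643].
A [630, 739] → overlapped-by → no.
C [350, 399] → before → no.
D [514, 626] → during → counts.
E [276, 408] → before → no.
L [547, 710] → overlapped-by → no.
Q [598, 709] → overlapped-by → no.
R [256, 573] → overlaps → no.
U [52, 329] → before → no.
W [229, 364] → before → no.
Total: 1.

1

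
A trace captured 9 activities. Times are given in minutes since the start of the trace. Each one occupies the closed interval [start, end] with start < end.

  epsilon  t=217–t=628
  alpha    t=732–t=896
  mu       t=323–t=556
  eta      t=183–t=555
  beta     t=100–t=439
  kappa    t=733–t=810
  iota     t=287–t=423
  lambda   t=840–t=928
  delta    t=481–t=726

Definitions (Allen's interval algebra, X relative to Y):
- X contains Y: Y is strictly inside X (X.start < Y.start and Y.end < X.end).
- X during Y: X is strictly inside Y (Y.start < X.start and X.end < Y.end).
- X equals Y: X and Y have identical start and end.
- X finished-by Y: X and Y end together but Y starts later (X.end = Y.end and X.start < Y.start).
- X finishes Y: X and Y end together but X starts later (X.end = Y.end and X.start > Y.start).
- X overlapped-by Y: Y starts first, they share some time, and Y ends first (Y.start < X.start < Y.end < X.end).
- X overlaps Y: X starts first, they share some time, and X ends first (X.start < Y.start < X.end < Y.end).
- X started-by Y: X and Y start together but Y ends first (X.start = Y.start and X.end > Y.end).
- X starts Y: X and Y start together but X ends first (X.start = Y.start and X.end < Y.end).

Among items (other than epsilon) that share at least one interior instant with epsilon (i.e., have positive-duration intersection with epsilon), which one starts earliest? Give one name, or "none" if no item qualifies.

Target epsilon = [t=217, t=628].
alpha [t=732, t=896] → after → excluded.
beta [t=100, t=439] → overlaps → candidate.
delta [t=481, t=726] → overlapped-by → candidate.
eta [t=183, t=555] → overlaps → candidate.
iota [t=287, t=423] → during → candidate.
kappa [t=733, t=810] → after → excluded.
lambda [t=840, t=928] → after → excluded.
mu [t=323, t=556] → during → candidate.
Among candidates, earliest start is t=100 → beta.

beta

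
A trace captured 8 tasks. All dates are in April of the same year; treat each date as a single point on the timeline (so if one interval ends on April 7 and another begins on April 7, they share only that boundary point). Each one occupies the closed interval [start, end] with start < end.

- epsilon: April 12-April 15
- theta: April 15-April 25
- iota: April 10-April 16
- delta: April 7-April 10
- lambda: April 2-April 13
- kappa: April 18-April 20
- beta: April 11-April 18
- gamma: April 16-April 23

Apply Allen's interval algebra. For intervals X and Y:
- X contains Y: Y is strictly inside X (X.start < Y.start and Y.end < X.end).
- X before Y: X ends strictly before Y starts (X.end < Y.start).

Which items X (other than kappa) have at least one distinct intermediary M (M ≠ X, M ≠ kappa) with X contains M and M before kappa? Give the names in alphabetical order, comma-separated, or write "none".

beta, iota, lambda

Target kappa = [April 18, April 20].
Intermediaries M with M before kappa: delta, epsilon, iota, lambda.
Via delta — items with X contains delta: lambda.
Via epsilon — items with X contains epsilon: beta, iota.
Via iota — items with X contains iota: none.
Via lambda — items with X contains lambda: none.
Union: beta, iota, lambda.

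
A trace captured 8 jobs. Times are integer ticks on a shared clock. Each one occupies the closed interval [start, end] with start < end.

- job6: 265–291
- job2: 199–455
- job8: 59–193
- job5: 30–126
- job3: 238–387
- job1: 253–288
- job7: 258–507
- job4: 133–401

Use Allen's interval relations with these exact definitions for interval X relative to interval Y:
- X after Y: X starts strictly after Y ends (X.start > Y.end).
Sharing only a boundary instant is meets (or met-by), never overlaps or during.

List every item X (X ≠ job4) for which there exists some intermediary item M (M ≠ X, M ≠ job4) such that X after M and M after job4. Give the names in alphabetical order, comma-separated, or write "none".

Target job4 = [133, 401].
Intermediaries M with M after job4: none.
Union: none.

none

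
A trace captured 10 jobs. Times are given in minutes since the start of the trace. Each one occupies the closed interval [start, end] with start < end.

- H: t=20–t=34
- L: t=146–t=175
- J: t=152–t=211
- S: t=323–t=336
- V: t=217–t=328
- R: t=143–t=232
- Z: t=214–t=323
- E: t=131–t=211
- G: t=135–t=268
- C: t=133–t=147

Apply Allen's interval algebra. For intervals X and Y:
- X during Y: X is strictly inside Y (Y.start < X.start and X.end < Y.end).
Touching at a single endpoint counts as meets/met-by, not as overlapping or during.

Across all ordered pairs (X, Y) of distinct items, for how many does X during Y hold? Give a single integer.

7

Checking all 90 ordered pairs for relation 'during'; matching pairs in alphabetical order:
(C, E): C during E ✓
(J, G): J during G ✓
(J, R): J during R ✓
(L, E): L during E ✓
(L, G): L during G ✓
(L, R): L during R ✓
(R, G): R during G ✓
Count: 7.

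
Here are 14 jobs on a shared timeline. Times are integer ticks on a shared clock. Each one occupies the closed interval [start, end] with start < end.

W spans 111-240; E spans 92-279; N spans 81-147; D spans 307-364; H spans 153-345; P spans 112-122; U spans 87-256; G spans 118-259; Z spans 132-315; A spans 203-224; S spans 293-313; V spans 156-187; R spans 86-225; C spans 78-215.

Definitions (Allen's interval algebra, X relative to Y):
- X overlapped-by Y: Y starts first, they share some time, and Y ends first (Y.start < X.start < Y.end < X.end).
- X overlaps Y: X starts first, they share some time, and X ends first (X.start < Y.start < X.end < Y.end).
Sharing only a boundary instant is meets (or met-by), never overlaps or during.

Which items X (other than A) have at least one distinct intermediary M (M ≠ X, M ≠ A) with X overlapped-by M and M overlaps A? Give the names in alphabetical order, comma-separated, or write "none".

E, G, H, R, U, W, Z

Target A = [203, 224].
Intermediaries M with M overlaps A: C.
Via C — items with X overlapped-by C: E, G, H, R, U, W, Z.
Union: E, G, H, R, U, W, Z.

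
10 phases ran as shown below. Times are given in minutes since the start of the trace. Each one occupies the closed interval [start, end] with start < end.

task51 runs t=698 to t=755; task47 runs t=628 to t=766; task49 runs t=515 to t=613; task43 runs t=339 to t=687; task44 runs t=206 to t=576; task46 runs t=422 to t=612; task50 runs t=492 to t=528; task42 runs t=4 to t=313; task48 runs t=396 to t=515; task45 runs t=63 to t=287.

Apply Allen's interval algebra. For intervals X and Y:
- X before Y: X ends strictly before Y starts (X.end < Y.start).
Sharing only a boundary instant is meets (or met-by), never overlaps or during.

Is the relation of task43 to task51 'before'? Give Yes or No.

Yes

task43 = [t=339, t=687], task51 = [t=698, t=755].
Actual relation of task43 to task51: before.
Asked whether 'before' holds → Yes.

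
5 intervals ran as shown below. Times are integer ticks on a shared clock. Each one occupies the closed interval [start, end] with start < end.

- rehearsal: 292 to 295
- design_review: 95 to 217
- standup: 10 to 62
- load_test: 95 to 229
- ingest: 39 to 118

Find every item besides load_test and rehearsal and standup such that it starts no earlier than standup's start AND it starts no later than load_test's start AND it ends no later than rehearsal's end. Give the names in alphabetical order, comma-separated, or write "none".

design_review, ingest

Conditions: its start is no earlier than standup's start (X.start >= 10) AND its start is no later than load_test's start (X.start <= 95) AND its end is no later than rehearsal's end (X.end <= 295).
design_review: start 95 >= 10? ✓; start 95 <= 95? ✓; end 217 <= 295? ✓ → yes.
ingest: start 39 >= 10? ✓; start 39 <= 95? ✓; end 118 <= 295? ✓ → yes.
Result: design_review, ingest.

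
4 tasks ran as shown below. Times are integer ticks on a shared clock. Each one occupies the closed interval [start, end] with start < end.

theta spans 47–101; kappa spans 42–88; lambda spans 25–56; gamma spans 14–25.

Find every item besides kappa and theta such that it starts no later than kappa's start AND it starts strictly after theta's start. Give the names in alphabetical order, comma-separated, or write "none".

none

Conditions: its start is no later than kappa's start (X.start <= 42) AND its start is strictly after theta's start (X.start > 47).
gamma: start 14 <= 42? ✓; start 14 > 47? ✗ → no.
lambda: start 25 <= 42? ✓; start 25 > 47? ✗ → no.
Result: none.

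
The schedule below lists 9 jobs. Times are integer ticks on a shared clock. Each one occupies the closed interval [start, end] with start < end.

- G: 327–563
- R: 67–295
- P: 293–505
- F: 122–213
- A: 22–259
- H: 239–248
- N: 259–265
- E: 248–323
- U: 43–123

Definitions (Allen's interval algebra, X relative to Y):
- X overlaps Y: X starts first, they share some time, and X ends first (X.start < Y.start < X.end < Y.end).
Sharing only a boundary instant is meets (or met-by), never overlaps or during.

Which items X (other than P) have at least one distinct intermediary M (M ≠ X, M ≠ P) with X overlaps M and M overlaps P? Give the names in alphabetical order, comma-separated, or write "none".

A, R, U

Target P = [293, 505].
Intermediaries M with M overlaps P: E, R.
Via E — items with X overlaps E: A, R.
Via R — items with X overlaps R: A, U.
Union: A, R, U.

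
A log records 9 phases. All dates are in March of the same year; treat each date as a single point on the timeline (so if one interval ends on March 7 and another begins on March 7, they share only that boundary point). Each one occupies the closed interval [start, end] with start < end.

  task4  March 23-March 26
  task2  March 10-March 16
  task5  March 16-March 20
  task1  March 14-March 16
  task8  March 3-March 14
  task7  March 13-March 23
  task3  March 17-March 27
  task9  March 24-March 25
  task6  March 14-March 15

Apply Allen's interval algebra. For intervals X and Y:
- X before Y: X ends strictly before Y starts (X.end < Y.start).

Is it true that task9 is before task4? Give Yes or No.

task9 = [March 24, March 25], task4 = [March 23, March 26].
Actual relation of task9 to task4: during.
Asked whether 'before' holds → No.

No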